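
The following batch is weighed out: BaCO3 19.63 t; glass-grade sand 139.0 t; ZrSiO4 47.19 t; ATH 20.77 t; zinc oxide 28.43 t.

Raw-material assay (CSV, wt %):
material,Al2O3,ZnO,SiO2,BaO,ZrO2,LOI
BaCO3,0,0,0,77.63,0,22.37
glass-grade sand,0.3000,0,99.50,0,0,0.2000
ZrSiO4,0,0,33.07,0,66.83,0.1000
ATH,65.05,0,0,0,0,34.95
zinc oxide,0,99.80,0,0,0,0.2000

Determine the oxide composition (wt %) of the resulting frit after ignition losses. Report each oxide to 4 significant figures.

Glass mass = 243.0 t (batch 255.0 − LOI 12.03).
Composition: Al2O3 5.732%, ZnO 11.68%, SiO2 63.34%, BaO 6.271%, ZrO2 12.98%

All internal work runs at exact precision from start to finish — intermediates appear rounded to 4 significant digits when written out — every reported number undergoes a single rounding — derived quantities are carried at exact precision (the yield, the five compositions, totals, ignition loss, net glass mass) starting from the weights per 243.0 t of glass as quoted within the problem or the answer.
What the batch supplies per oxide:
  Al2O3: 139.0·0.003000 + 20.77·0.6505 = 13.93 t
  ZnO: 28.43·0.9980 = 28.37 t
  SiO2: 139.0·0.9950 + 47.19·0.3307 = 153.9 t
  BaO: 19.63·0.7763 = 15.24 t
  ZrO2: 47.19·0.6683 = 31.54 t
LOI: 19.63·0.2237 + 139.0·0.002000 + 47.19·0.001000 + 20.77·0.3495 + 28.43·0.002000 = 12.03 t
Resulting glass, batch − LOI: 255.0 − 12.03 = 243.0 t (equal to the oxide-mass sum)
percent by weight: oxide/glass ×100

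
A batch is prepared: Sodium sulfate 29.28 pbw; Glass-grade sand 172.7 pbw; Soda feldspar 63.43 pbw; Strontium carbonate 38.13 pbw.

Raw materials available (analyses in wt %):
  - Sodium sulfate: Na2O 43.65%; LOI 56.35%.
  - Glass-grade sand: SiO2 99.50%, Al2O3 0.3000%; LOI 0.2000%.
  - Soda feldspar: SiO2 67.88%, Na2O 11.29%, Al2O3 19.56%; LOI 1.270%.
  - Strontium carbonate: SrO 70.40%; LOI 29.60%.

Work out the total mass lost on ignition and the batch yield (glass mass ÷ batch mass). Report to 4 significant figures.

LOI loss = 28.94 pbw; glass = 274.6 pbw; yield = 90.47%

All internal work runs at full precision at every stage. Working values are displayed rounded to four significant digits. A single rounding produces each reported value. The derived quantities are recomputed at full float precision (LOI, totals, glass mass, four oxide percentages, the yield) using the weight values per 274.6 pbw of glass, exactly as printed in either problem or answer.
Material-by-material LOI:
  Sodium sulfate: 29.28 × 0.5635 = 16.50 pbw
  Glass-grade sand: 172.7 × 0.002000 = 0.3454 pbw
  Soda feldspar: 63.43 × 0.01270 = 0.8056 pbw
  Strontium carbonate: 38.13 × 0.2960 = 11.29 pbw
Total LOI = 28.94 pbw
Glass = batch − LOI = 303.5 − 28.94 = 274.6 pbw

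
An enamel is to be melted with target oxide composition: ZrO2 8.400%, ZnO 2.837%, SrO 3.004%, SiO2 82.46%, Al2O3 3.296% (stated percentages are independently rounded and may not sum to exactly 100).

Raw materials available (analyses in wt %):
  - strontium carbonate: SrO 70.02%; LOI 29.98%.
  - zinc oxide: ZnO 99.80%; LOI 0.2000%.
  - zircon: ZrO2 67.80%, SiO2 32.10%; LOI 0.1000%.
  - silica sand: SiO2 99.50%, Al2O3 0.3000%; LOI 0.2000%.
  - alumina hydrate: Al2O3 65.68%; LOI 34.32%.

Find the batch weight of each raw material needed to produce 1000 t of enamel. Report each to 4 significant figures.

Batch per 1000 t enamel:
  strontium carbonate: 42.90 t
  zinc oxide: 28.43 t
  zircon: 123.9 t
  silica sand: 788.8 t
  alumina hydrate: 46.58 t
Total batch = 1031 t; LOI loss = 30.61 t; yield = 97.03%

The intermediate values are displayed rounded to 4 significant digits across the worked steps; the whole derivation runs at exact precision in all steps — a single rounding yields each reported result; derived quantities, which include five oxide percentages, net glass mass, totals, LOI, the yield, are re-derived at full float precision, as quoted within the question or the answer, starting from the weights on 1000 t of glass.
Target masses of each oxide per 1000 t enamel:
  ZrO2: 8.400% × 1000 = 84.00 t
  ZnO: 2.837% × 1000 = 28.37 t
  SrO: 3.004% × 1000 = 30.04 t
  SiO2: 82.46% × 1000 = 824.6 t
  Al2O3: 3.296% × 1000 = 32.96 t
A balance pass over the oxides, per the reported batch figures, at the basis given (each sum matches its target mass up to rounding of the answer):
  ZrO2: 123.9·0.6780 = 84.00 t (target 84.00 t)
  ZnO: 28.43·0.9980 = 28.37 t (target 28.37 t)
  SrO: 42.90·0.7002 = 30.04 t (target 30.04 t)
  SiO2: 123.9·0.3210 + 788.8·0.9950 = 824.6 t (target 824.6 t)
  Al2O3: 788.8·0.003000 + 46.58·0.6568 = 32.96 t (target 32.96 t)
Glass-mass sanity pass: net batch after ignition = 1000 t (the targets, summed, come to 1000 t; with the basis standing at 1000 t — gaps are rounding artifacts).
Batch grand total — Σ batch = 1031 t; the LOI term Σ batch·LOI equals 30.61 t; yield, glass over the total, = 97.03%.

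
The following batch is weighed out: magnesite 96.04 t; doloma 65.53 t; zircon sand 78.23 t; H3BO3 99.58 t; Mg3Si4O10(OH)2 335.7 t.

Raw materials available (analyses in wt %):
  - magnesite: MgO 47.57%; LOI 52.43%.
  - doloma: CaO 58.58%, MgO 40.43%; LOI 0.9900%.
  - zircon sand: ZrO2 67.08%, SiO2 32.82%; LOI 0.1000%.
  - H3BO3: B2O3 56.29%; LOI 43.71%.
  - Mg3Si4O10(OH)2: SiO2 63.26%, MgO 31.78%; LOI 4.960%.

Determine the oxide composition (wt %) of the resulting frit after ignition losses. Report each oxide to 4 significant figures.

Glass mass = 563.8 t (batch 675.1 − LOI 111.3).
Composition: ZrO2 9.307%, CaO 6.808%, B2O3 9.942%, SiO2 42.22%, MgO 31.72%

Full precision is carried end to end. Intermediates are shown, rounded to four significant figures, on the page; every reported number is rounded once only; derived quantities (five oxide percentages, net glass mass, ignition loss, totals, the yield) are recomputed from the batch weights for 563.8 t of glass at full float precision as given in question or answer.
Oxide-by-oxide delivered mass:
  ZrO2: 78.23·0.6708 = 52.48 t
  CaO: 65.53·0.5858 = 38.39 t
  B2O3: 99.58·0.5629 = 56.05 t
  SiO2: 78.23·0.3282 + 335.7·0.6326 = 238.0 t
  MgO: 96.04·0.4757 + 65.53·0.4043 + 335.7·0.3178 = 178.9 t
LOI: 96.04·0.5243 + 65.53·0.009900 + 78.23·0.001000 + 99.58·0.4371 + 335.7·0.04960 = 111.3 t
Glass mass = batch − LOI = 675.1 − 111.3 = 563.8 t (the oxide masses sum to this)
wt %: oxide over glass, times 100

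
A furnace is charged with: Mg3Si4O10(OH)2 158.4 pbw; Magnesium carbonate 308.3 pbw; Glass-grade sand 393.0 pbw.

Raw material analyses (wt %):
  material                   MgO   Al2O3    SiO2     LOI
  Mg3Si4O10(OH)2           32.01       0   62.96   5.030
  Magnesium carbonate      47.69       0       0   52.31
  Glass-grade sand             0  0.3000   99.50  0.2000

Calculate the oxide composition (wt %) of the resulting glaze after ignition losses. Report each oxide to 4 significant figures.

Intermediates are printed, with 4-significant-figure rounding, between the steps — all arithmetic carries exact precision all the way through. Each reported result undergoes a single rounding. All derived quantities (the three compositions, LOI, the totals, net glass mass, yield) are computed in exact precision using the weight values on 689.7 pbw of glass as set out in either problem or answer.
Mass of each oxide from the mix:
  MgO: 158.4·0.3201 + 308.3·0.4769 = 197.7 pbw
  Al2O3: 393.0·0.003000 = 1.179 pbw
  SiO2: 158.4·0.6296 + 393.0·0.9950 = 490.8 pbw
LOI: 158.4·0.05030 + 308.3·0.5231 + 393.0·0.002000 = 170.0 pbw
Net of LOI, the glass mass = 859.7 − 170.0 = 689.7 pbw (matching Σ of the oxides)
oxide / glass × 100 gives the wt %

Glass mass = 689.7 pbw (batch 859.7 − LOI 170.0).
Composition: MgO 28.67%, Al2O3 0.1710%, SiO2 71.16%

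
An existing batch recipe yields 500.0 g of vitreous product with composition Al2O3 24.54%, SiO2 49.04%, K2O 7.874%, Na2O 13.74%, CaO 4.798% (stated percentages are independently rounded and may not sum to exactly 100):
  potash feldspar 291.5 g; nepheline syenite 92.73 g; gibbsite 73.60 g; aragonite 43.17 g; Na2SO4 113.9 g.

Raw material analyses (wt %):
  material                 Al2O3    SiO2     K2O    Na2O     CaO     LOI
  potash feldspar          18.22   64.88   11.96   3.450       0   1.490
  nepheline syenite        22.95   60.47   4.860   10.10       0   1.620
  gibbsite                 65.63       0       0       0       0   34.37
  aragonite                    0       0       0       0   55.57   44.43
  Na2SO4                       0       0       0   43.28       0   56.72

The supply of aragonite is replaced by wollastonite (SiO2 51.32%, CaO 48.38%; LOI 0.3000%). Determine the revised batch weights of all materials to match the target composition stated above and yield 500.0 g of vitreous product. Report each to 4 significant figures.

The intermediate values appear, with 4-significant-figure rounding, in the working. All arithmetic holds exact precision in all steps — each reported number takes a single rounding — all derived quantities are re-derived using the weight values at 500.0 g of glass in full precision (the five compositions, ignition loss, the totals, the yield, glass mass) exactly as printed in the problem or the answer.
Per-oxide target masses for 500.0 g vitreous product:
  Al2O3: 24.54% × 500.0 = 122.7 g
  SiO2: 49.04% × 500.0 = 245.2 g
  K2O: 7.874% × 500.0 = 39.37 g
  Na2O: 13.74% × 500.0 = 68.70 g
  CaO: 4.798% × 500.0 = 23.99 g
Checking each oxide sum using the reported weights, per the basis as stated (target by target, the sums agree once rounding is allowed for):
  Al2O3: 321.8·0.1822 + 18.12·0.2295 + 91.28·0.6563 = 122.7 g (target 122.7 g)
  SiO2: 321.8·0.6488 + 18.12·0.6047 + 49.59·0.5132 = 245.2 g (target 245.2 g)
  K2O: 321.8·0.1196 + 18.12·0.04860 = 39.37 g (target 39.37 g)
  Na2O: 321.8·0.03450 + 18.12·0.1010 + 128.9·0.4328 = 68.72 g (target 68.70 g)
  CaO: 49.59·0.4838 = 23.99 g (target 23.99 g)
Auditing the glass mass value: batch total minus LOI = 500.0 g (targets for the oxides total 500.0 g; against the stated basis, 500.0 g — rounding explains the deltas).
Batch total: Σ batch = 609.7 g; Σ batch·LOI gives LOI loss = 109.7 g; the yield ratio, glass ÷ batch: 82.00%.

Revised batch per 500.0 g vitreous product:
  potash feldspar: 321.8 g
  nepheline syenite: 18.12 g
  gibbsite: 91.28 g
  wollastonite: 49.59 g
  Na2SO4: 128.9 g
Total batch = 609.7 g; LOI loss = 109.7 g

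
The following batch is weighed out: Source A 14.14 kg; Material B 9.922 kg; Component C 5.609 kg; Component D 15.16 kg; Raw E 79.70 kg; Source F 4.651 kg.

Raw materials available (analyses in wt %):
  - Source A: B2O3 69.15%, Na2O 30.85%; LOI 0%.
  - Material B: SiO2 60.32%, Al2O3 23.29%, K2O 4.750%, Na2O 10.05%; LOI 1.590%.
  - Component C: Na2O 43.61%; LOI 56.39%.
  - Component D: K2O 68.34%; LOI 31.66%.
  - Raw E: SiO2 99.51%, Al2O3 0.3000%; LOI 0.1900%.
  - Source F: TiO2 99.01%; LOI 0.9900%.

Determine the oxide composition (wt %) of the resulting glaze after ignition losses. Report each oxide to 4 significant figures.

Mid-chain values are printed (rounded to 4 significant figures) in the printout. The whole derivation maintains exact precision in all steps — exactly one rounding goes into every reported figure. All derived quantities are computed at full precision (net glass mass, ignition loss, the six compositions, the yield, totals) starting from the weights per 120.9 kg of glass as quoted within the problem or answer text.
Delivered oxide masses:
  B2O3: 14.14·0.6915 = 9.778 kg
  SiO2: 9.922·0.6032 + 79.70·0.9951 = 85.29 kg
  Al2O3: 9.922·0.2329 + 79.70·0.003000 = 2.550 kg
  TiO2: 4.651·0.9901 = 4.605 kg
  K2O: 9.922·0.04750 + 15.16·0.6834 = 10.83 kg
  Na2O: 14.14·0.3085 + 9.922·0.1005 + 5.609·0.4361 = 7.805 kg
LOI: 9.922·0.01590 + 5.609·0.5639 + 15.16·0.3166 + 79.70·0.001900 + 4.651·0.009900 = 8.318 kg
batch − LOI leaves glass = 129.2 − 8.318 = 120.9 kg (matching Σ of the oxides)
percent share: oxide ÷ glass, ×100

Glass mass = 120.9 kg (batch 129.2 − LOI 8.318).
Composition: B2O3 8.090%, SiO2 70.57%, Al2O3 2.110%, TiO2 3.810%, K2O 8.962%, Na2O 6.458%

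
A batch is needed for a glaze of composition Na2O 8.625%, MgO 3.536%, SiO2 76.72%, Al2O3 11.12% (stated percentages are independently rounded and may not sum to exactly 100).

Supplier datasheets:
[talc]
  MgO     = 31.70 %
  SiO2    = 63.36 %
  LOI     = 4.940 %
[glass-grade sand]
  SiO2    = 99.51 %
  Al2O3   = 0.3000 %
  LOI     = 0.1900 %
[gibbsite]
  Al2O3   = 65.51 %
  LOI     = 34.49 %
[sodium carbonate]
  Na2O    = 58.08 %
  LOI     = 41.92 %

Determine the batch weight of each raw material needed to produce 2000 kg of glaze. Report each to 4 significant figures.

Batch per 2000 kg glaze:
  talc: 223.1 kg
  glass-grade sand: 1400 kg
  gibbsite: 333.1 kg
  sodium carbonate: 297.0 kg
Total batch = 2253 kg; LOI loss = 253.1 kg; yield = 88.77%

Working values are printed (rounded to four significant digits) between the steps; each numeric step holds exact precision end to end; each reported figure takes a single rounding — all derived quantities are recomputed using the weight values on 2000 kg of glass in full float precision (the yield, totals, four oxide percentages, LOI, glass mass), as quoted within problem or answer.
Per-oxide target masses for 2000 kg glaze:
  Na2O: 8.625% × 2000 = 172.5 kg
  MgO: 3.536% × 2000 = 70.72 kg
  SiO2: 76.72% × 2000 = 1534 kg
  Al2O3: 11.12% × 2000 = 222.4 kg
Oxide-by-oxide audit on the weights just shown, for the quoted basis mass (sums match the target masses net of answer rounding effects):
  Na2O: 297.0·0.5808 = 172.5 kg (target 172.5 kg)
  MgO: 223.1·0.3170 = 70.72 kg (target 70.72 kg)
  SiO2: 223.1·0.6336 + 1400·0.9951 = 1534 kg (target 1534 kg)
  Al2O3: 1400·0.003000 + 333.1·0.6551 = 222.4 kg (target 222.4 kg)
Glass-mass sanity pass: net batch after ignition = 2000 kg (oxide target masses add up to 2000 kg; basis as stated: 2000 kg — a pure rounding effect).
Batch grand total — Σ batch = 2253 kg; LOI loss = Σ batch·LOI = 253.1 kg; glass ÷ batch gives a yield of 88.77%.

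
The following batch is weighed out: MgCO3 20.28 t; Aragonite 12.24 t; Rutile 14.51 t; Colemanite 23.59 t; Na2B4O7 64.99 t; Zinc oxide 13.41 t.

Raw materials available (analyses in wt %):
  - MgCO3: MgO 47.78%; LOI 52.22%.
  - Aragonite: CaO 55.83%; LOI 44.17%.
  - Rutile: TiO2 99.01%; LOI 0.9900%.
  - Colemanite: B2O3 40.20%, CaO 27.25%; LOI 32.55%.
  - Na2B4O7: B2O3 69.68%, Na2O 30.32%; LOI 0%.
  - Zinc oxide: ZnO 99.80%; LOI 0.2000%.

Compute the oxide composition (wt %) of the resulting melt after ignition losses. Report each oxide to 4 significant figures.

In-progress results are displayed (rounded to 4 significant digits) within the worked lines; the working math runs at exact precision through every step — every reported number is rounded a single time; all derived quantities are rebuilt in exact precision (LOI, the six compositions, totals, glass mass, yield) from the batch weights for 125.2 t of glass precisely as stated by the problem or answer text.
Oxide masses out of the charge:
  ZnO: 13.41·0.9980 = 13.38 t
  B2O3: 23.59·0.4020 + 64.99·0.6968 = 54.77 t
  CaO: 12.24·0.5583 + 23.59·0.2725 = 13.26 t
  Na2O: 64.99·0.3032 = 19.70 t
  TiO2: 14.51·0.9901 = 14.37 t
  MgO: 20.28·0.4778 = 9.690 t
LOI: 20.28·0.5222 + 12.24·0.4417 + 14.51·0.009900 + 23.59·0.3255 + 13.41·0.002000 = 23.85 t
Glass = total batch minus LOI = 149.0 − 23.85 = 125.2 t (the oxide masses sum to this)
oxide / glass × 100 gives the wt %

Glass mass = 125.2 t (batch 149.0 − LOI 23.85).
Composition: ZnO 10.69%, B2O3 43.75%, CaO 10.59%, Na2O 15.74%, TiO2 11.48%, MgO 7.741%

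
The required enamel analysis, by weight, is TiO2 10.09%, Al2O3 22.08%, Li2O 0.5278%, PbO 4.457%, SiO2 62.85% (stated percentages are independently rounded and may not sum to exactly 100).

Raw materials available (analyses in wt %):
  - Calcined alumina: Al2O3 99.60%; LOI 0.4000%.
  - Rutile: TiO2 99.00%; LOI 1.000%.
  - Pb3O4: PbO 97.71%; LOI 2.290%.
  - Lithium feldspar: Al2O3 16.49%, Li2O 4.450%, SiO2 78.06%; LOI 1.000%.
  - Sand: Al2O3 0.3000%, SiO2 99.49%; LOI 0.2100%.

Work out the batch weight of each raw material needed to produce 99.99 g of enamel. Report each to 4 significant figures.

Batch per 99.99 g enamel:
  Calcined alumina: 20.04 g
  Rutile: 10.19 g
  Pb3O4: 4.561 g
  Lithium feldspar: 11.86 g
  Sand: 53.86 g
Total batch = 100.5 g; LOI loss = 0.5182 g; yield = 99.48%

The intermediate values appear rounded to 4 significant digits in the working — full float precision is held end to end. Exactly one rounding goes into each reported number — the derived quantities (net glass mass, the five compositions, yield, totals, ignition loss) are recomputed in full float precision starting from the weights on 99.99 g of glass as given in problem or answer.
Target masses of each oxide per 99.99 g enamel:
  TiO2: 10.09% × 99.99 = 10.09 g
  Al2O3: 22.08% × 99.99 = 22.08 g
  Li2O: 0.5278% × 99.99 = 0.5277 g
  PbO: 4.457% × 99.99 = 4.457 g
  SiO2: 62.85% × 99.99 = 62.84 g
Per-oxide balance check from the weights as reported, on the stated basis (target by target, the sums agree net of answer rounding effects):
  TiO2: 10.19·0.9900 = 10.09 g (target 10.09 g)
  Al2O3: 20.04·0.9960 + 11.86·0.1649 + 53.86·0.003000 = 22.08 g (target 22.08 g)
  Li2O: 11.86·0.04450 = 0.5278 g (target 0.5277 g)
  PbO: 4.561·0.9771 = 4.457 g (target 4.457 g)
  SiO2: 11.86·0.7806 + 53.86·0.9949 = 62.84 g (target 62.84 g)
Glass-mass closure: net batch after ignition = 99.99 g (oxide target masses add up to 99.99 g; stated basis 99.99 g — any gap is answer rounding).
Whole-batch sum: Σ batch = 100.5 g; LOI loss = Σ batch·LOI = 0.5182 g; glass ÷ batch gives a yield of 99.48%.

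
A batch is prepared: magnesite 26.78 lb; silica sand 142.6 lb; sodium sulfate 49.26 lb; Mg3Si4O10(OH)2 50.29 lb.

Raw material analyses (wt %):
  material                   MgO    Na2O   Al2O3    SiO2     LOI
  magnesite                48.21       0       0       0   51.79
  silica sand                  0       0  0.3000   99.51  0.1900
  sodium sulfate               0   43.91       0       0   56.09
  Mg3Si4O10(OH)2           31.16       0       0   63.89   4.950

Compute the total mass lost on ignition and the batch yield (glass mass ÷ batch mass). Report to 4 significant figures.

The intermediate values are shown rounded to four significant figures at each printed step. Exact precision is carried in every operation; a single rounding finalizes every reported figure. Derived quantities (LOI, the totals, yield, four oxide percentages, glass mass) are re-derived starting from the weights per 224.7 lb of glass at full precision, exactly as printed in question or answer.
Loss on ignition, line by line:
  magnesite: 26.78 × 0.5179 = 13.87 lb
  silica sand: 142.6 × 0.001900 = 0.2709 lb
  sodium sulfate: 49.26 × 0.5609 = 27.63 lb
  Mg3Si4O10(OH)2: 50.29 × 0.04950 = 2.489 lb
Total LOI = 44.26 lb
Glass = batch − LOI = 268.9 − 44.26 = 224.7 lb

LOI loss = 44.26 lb; glass = 224.7 lb; yield = 83.54%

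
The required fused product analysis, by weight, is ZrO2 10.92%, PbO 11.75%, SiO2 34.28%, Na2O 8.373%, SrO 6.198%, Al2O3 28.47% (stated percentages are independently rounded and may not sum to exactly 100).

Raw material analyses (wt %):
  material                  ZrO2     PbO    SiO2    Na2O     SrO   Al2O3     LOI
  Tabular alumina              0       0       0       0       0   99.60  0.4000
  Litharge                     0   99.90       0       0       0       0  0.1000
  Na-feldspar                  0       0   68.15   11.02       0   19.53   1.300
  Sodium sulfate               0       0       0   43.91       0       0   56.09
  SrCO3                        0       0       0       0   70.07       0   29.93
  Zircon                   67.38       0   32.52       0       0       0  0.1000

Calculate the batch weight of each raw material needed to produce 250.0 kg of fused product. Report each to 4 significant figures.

All arithmetic keeps exact precision at all times — rounding to four significant figures extends to every working value as displayed; every reported result undergoes a single rounding. The derived quantities (yield, ignition loss, six oxide percentages, totals, glass mass) are rebuilt at full float precision using the weight values on 250.0 kg of glass as set out in the problem or the answer.
Oxide mass targets, per 250.0 kg fused product:
  ZrO2: 10.92% × 250.0 = 27.30 kg
  PbO: 11.75% × 250.0 = 29.38 kg
  SiO2: 34.28% × 250.0 = 85.70 kg
  Na2O: 8.373% × 250.0 = 20.93 kg
  SrO: 6.198% × 250.0 = 15.50 kg
  Al2O3: 28.47% × 250.0 = 71.18 kg
Checking each oxide sum working from each reported weight, at the basis given (each sum matches its target mass within answer rounding):
  ZrO2: 40.52·0.6738 = 27.30 kg (target 27.30 kg)
  PbO: 29.40·0.9990 = 29.37 kg (target 29.38 kg)
  SiO2: 106.4·0.6815 + 40.52·0.3252 = 85.69 kg (target 85.70 kg)
  Na2O: 106.4·0.1102 + 20.96·0.4391 = 20.93 kg (target 20.93 kg)
  SrO: 22.11·0.7007 = 15.49 kg (target 15.50 kg)
  Al2O3: 50.59·0.9960 + 106.4·0.1953 = 71.17 kg (target 71.18 kg)
Glass-mass sanity pass: the batch minus its LOI: 250.0 kg (summing oxide targets gives 250.0 kg; the stated basis being 250.0 kg — gaps are rounding artifacts).
Adding the batch up: Σ batch = 270.0 kg; ignition loss, Σ(batch × LOI) = 20.03 kg; the yield ratio, glass ÷ batch: 92.58%.

Batch per 250.0 kg fused product:
  Tabular alumina: 50.59 kg
  Litharge: 29.40 kg
  Na-feldspar: 106.4 kg
  Sodium sulfate: 20.96 kg
  SrCO3: 22.11 kg
  Zircon: 40.52 kg
Total batch = 270.0 kg; LOI loss = 20.03 kg; yield = 92.58%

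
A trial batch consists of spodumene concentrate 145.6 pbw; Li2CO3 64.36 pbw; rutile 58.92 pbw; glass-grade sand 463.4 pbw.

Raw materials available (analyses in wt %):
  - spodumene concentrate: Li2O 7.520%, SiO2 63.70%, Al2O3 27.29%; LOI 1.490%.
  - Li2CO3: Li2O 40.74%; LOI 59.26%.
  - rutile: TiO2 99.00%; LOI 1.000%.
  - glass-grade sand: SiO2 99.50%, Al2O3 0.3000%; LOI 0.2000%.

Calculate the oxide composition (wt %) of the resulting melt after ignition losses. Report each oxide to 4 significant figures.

Every computation maintains full precision throughout; in-progress results are printed rounded to 4 significant digits at each printed step — each reported figure is rounded just once; all derived quantities are carried using the weight values per 690.5 pbw of glass at full float precision (net glass mass, totals, LOI, yield, four oxide percentages), as quoted within either problem or answer.
Oxide masses out of the charge:
  Li2O: 145.6·0.07520 + 64.36·0.4074 = 37.17 pbw
  SiO2: 145.6·0.6370 + 463.4·0.9950 = 553.8 pbw
  Al2O3: 145.6·0.2729 + 463.4·0.003000 = 41.12 pbw
  TiO2: 58.92·0.9900 = 58.33 pbw
LOI: 145.6·0.01490 + 64.36·0.5926 + 58.92·0.01000 + 463.4·0.002000 = 41.83 pbw
batch − LOI leaves glass = 732.3 − 41.83 = 690.5 pbw (consistent with Σ oxide mass)
wt % = 100 × oxide mass / glass mass

Glass mass = 690.5 pbw (batch 732.3 − LOI 41.83).
Composition: Li2O 5.383%, SiO2 80.21%, Al2O3 5.956%, TiO2 8.448%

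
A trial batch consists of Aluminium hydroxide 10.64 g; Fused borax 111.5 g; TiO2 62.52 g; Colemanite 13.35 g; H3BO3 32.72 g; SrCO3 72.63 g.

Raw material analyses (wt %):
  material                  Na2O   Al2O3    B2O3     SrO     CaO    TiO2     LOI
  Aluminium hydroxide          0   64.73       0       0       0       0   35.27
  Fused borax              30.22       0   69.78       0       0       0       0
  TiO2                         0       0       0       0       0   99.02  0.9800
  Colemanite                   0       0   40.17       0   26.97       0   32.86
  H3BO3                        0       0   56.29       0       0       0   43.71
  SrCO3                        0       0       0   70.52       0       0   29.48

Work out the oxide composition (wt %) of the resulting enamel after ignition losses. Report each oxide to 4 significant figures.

Glass mass = 258.9 g (batch 303.4 − LOI 44.47).
Composition: Na2O 13.02%, Al2O3 2.660%, B2O3 39.24%, SrO 19.78%, CaO 1.391%, TiO2 23.91%

The intermediate values are displayed rounded off to 4 significant digits in the working. All arithmetic maintains full float precision at every stage; exactly one rounding lands on each reported figure; all derived quantities (ignition loss, yield, six oxide percentages, the totals, net glass mass) are carried at full precision from the batch weights for 258.9 g of glass exactly as shown in question or answer.
Oxide-by-oxide delivered mass:
  Na2O: 111.5·0.3022 = 33.70 g
  Al2O3: 10.64·0.6473 = 6.887 g
  B2O3: 111.5·0.6978 + 13.35·0.4017 + 32.72·0.5629 = 101.6 g
  SrO: 72.63·0.7052 = 51.22 g
  CaO: 13.35·0.2697 = 3.600 g
  TiO2: 62.52·0.9902 = 61.91 g
LOI: 10.64·0.3527 + 62.52·0.009800 + 13.35·0.3286 + 32.72·0.4371 + 72.63·0.2948 = 44.47 g
batch − LOI leaves glass = 303.4 − 44.47 = 258.9 g (equal to the oxide-mass sum)
percent by weight: oxide/glass ×100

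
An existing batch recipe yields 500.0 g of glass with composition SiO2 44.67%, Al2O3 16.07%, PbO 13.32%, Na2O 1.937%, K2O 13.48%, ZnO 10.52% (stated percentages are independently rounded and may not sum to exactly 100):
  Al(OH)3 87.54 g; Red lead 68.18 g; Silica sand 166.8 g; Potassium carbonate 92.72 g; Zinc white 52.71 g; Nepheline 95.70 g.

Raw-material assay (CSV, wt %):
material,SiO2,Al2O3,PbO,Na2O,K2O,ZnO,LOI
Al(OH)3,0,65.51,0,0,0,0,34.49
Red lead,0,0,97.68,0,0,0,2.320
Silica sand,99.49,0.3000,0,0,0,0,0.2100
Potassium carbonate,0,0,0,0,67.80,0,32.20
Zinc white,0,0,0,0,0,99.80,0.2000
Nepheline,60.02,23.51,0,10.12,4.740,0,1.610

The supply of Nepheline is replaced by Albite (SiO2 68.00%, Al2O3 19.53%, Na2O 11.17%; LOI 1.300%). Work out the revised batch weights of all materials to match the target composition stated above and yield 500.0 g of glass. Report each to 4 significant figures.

Revised batch per 500.0 g glass:
  Al(OH)3: 96.05 g
  Red lead: 68.18 g
  Silica sand: 165.2 g
  Potassium carbonate: 99.41 g
  Zinc white: 52.71 g
  Albite: 86.71 g
Total batch = 568.3 g; LOI loss = 68.30 g

Every computation keeps full float precision through every step — working values are shown with 4-significant-digit rounding in the working — each reported number is rounded only once — derived quantities, including yield, LOI, glass mass, the totals, the six compositions, are re-derived from the weighed amounts for 500.0 g of glass in full float precision, precisely as stated by the question or the answer.
Target masses of each oxide per 500.0 g glass:
  SiO2: 44.67% × 500.0 = 223.4 g
  Al2O3: 16.07% × 500.0 = 80.35 g
  PbO: 13.32% × 500.0 = 66.60 g
  Na2O: 1.937% × 500.0 = 9.685 g
  K2O: 13.48% × 500.0 = 67.40 g
  ZnO: 10.52% × 500.0 = 52.60 g
Verifying the oxide balance from the weights as reported, for the quoted basis mass (oxide sums agree with the targets modulo rounding of the values):
  SiO2: 165.2·0.9949 + 86.71·0.6800 = 223.3 g (target 223.4 g)
  Al2O3: 96.05·0.6551 + 165.2·0.003000 + 86.71·0.1953 = 80.35 g (target 80.35 g)
  PbO: 68.18·0.9768 = 66.60 g (target 66.60 g)
  Na2O: 86.71·0.1117 = 9.686 g (target 9.685 g)
  K2O: 99.41·0.6780 = 67.40 g (target 67.40 g)
  ZnO: 52.71·0.9980 = 52.60 g (target 52.60 g)
Glass-mass sanity pass: the batch minus its LOI: 500.0 g (oxide target masses add up to 500.0 g; the stated basis being 500.0 g — a pure rounding effect).
Batch total: Σ batch = 568.3 g; Σ batch·LOI gives LOI loss = 68.30 g; as yield: glass ÷ batch → 87.98%.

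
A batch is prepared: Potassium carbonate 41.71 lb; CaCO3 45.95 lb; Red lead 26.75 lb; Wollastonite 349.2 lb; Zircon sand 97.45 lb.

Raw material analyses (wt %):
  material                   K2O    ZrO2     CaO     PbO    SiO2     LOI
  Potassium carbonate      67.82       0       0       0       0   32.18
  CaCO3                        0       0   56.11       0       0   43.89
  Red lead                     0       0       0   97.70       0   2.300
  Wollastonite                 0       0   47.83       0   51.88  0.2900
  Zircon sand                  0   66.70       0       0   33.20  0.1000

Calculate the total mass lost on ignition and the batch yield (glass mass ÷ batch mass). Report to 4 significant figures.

LOI loss = 35.32 lb; glass = 525.7 lb; yield = 93.71%

The whole derivation carries full precision throughout; intermediates appear (rounded to four significant digits) on the page. Every reported number is rounded once only. The derived quantities (LOI, the yield, totals, five oxide percentages, net glass mass) are rebuilt using the weight values on 525.7 lb of glass at full precision, as given in either problem or answer.
Per-material ignition loss:
  Potassium carbonate: 41.71 × 0.3218 = 13.42 lb
  CaCO3: 45.95 × 0.4389 = 20.17 lb
  Red lead: 26.75 × 0.02300 = 0.6152 lb
  Wollastonite: 349.2 × 0.002900 = 1.013 lb
  Zircon sand: 97.45 × 0.001000 = 0.09745 lb
Total LOI = 35.32 lb
Glass = batch − LOI = 561.1 − 35.32 = 525.7 lb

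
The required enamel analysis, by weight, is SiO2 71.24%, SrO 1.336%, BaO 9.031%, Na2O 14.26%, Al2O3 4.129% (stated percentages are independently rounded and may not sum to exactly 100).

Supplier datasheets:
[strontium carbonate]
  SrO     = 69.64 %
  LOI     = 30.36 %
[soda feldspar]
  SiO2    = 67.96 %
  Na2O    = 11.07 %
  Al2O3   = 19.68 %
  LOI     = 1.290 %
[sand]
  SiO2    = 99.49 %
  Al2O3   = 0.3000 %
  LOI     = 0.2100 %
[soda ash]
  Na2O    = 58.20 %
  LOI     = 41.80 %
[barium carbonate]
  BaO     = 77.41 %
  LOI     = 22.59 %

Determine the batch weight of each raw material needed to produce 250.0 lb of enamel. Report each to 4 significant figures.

Batch per 250.0 lb enamel:
  strontium carbonate: 4.796 lb
  soda feldspar: 50.25 lb
  sand: 144.7 lb
  soda ash: 51.70 lb
  barium carbonate: 29.17 lb
Total batch = 280.6 lb; LOI loss = 30.61 lb; yield = 89.09%

Working values appear, with 4-significant-digit rounding, alongside each step — the whole derivation runs at full float precision through every step. A single rounding finalizes each reported figure. Derived quantities (the five compositions, glass mass, ignition loss, the yield, the totals) are re-derived from the weighed amounts for 250.0 lb of glass in full precision, precisely as stated by the problem or the answer.
The oxide mass targets at 250.0 lb enamel:
  SiO2: 71.24% × 250.0 = 178.1 lb
  SrO: 1.336% × 250.0 = 3.340 lb
  BaO: 9.031% × 250.0 = 22.58 lb
  Na2O: 14.26% × 250.0 = 35.65 lb
  Al2O3: 4.129% × 250.0 = 10.32 lb
Mass-balance tally per oxide from the weights as reported, for the quoted basis mass (summed amounts equal target values inside rounding margins):
  SiO2: 50.25·0.6796 + 144.7·0.9949 = 178.1 lb (target 178.1 lb)
  SrO: 4.796·0.6964 = 3.340 lb (target 3.340 lb)
  BaO: 29.17·0.7741 = 22.58 lb (target 22.58 lb)
  Na2O: 50.25·0.1107 + 51.70·0.5820 = 35.65 lb (target 35.65 lb)
  Al2O3: 50.25·0.1968 + 144.7·0.003000 = 10.32 lb (target 10.32 lb)
Consistency of the glass mass: batch total minus LOI = 250.0 lb (per-oxide target masses sum to 250.0 lb; with the basis standing at 250.0 lb — a pure rounding effect).
Batch grand total — Σ batch = 280.6 lb; the LOI term Σ batch·LOI equals 30.61 lb; glass ÷ batch gives a yield of 89.09%.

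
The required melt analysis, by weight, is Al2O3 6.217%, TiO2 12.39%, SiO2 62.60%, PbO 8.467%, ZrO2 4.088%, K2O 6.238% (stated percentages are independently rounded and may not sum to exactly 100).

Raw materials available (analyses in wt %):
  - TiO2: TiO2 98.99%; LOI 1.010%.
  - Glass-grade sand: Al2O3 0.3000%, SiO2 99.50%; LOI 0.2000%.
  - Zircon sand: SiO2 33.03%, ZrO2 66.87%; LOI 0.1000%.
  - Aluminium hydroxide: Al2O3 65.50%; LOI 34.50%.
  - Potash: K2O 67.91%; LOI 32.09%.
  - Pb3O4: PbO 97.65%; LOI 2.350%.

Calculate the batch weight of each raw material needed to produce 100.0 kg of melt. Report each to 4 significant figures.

Batch per 100.0 kg melt:
  TiO2: 12.52 kg
  Glass-grade sand: 60.89 kg
  Zircon sand: 6.113 kg
  Aluminium hydroxide: 9.213 kg
  Potash: 9.186 kg
  Pb3O4: 8.671 kg
Total batch = 106.6 kg; LOI loss = 6.584 kg; yield = 93.82%

Intermediates appear rounded to four significant figures between the steps; the whole derivation carries full float precision end to end. A single rounding produces each reported number; all derived quantities (yield, the totals, the six compositions, ignition loss, net glass mass) are computed in full precision starting from the weights for 100.0 kg of glass as quoted within the problem or the answer.
The oxide mass targets at 100.0 kg melt:
  Al2O3: 6.217% × 100.0 = 6.217 kg
  TiO2: 12.39% × 100.0 = 12.39 kg
  SiO2: 62.60% × 100.0 = 62.60 kg
  PbO: 8.467% × 100.0 = 8.467 kg
  ZrO2: 4.088% × 100.0 = 4.088 kg
  K2O: 6.238% × 100.0 = 6.238 kg
Checking each oxide sum per the reported batch figures, against the basis in use (target by target, the sums agree inside rounding margins):
  Al2O3: 60.89·0.003000 + 9.213·0.6550 = 6.217 kg (target 6.217 kg)
  TiO2: 12.52·0.9899 = 12.39 kg (target 12.39 kg)
  SiO2: 60.89·0.9950 + 6.113·0.3303 = 62.60 kg (target 62.60 kg)
  PbO: 8.671·0.9765 = 8.467 kg (target 8.467 kg)
  ZrO2: 6.113·0.6687 = 4.088 kg (target 4.088 kg)
  K2O: 9.186·0.6791 = 6.238 kg (target 6.238 kg)
Glass-mass closure: batch Σ − ignition loss = 100.0 kg (per-oxide target masses sum to 100.0 kg; stated basis 100.0 kg — deltas are rounding alone).
Batch total: Σ batch = 106.6 kg; Σ batch·LOI gives LOI loss = 6.584 kg; as yield: glass ÷ batch → 93.82%.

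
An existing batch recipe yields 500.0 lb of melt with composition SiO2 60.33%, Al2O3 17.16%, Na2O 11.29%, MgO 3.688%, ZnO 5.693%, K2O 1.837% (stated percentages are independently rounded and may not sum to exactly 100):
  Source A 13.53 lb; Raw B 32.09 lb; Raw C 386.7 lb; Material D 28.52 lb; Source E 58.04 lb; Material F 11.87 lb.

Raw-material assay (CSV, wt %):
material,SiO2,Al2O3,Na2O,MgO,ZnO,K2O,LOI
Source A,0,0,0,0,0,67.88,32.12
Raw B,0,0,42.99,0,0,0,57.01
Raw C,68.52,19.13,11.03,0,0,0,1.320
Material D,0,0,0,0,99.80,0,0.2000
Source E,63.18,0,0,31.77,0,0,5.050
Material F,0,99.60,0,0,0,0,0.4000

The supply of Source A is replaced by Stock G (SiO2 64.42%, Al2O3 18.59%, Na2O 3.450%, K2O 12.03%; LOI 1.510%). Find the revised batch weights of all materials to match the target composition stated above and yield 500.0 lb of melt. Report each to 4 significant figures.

Revised batch per 500.0 lb melt:
  Stock G: 76.35 lb
  Raw B: 44.38 lb
  Raw C: 314.9 lb
  Material D: 28.52 lb
  Source E: 58.04 lb
  Material F: 11.40 lb
Total batch = 533.6 lb; LOI loss = 33.64 lb

All arithmetic carries full precision all the way through — working values are displayed with 4-significant-digit rounding as written. Each reported value takes exactly one rounding — the derived quantities (the yield, the totals, net glass mass, the six compositions, LOI) are computed from the batch weights at 500.0 lb of glass in full float precision exactly as shown in the question or the answer.
Target masses of each oxide per 500.0 lb melt:
  SiO2: 60.33% × 500.0 = 301.6 lb
  Al2O3: 17.16% × 500.0 = 85.80 lb
  Na2O: 11.29% × 500.0 = 56.45 lb
  MgO: 3.688% × 500.0 = 18.44 lb
  ZnO: 5.693% × 500.0 = 28.46 lb
  K2O: 1.837% × 500.0 = 9.185 lb
Mass-balance tally per oxide applying the batch weights above, on the stated basis (sum by sum, the targets are met inside rounding margins):
  SiO2: 76.35·0.6442 + 314.9·0.6852 + 58.04·0.6318 = 301.6 lb (target 301.6 lb)
  Al2O3: 76.35·0.1859 + 314.9·0.1913 + 11.40·0.9960 = 85.79 lb (target 85.80 lb)
  Na2O: 76.35·0.03450 + 44.38·0.4299 + 314.9·0.1103 = 56.45 lb (target 56.45 lb)
  MgO: 58.04·0.3177 = 18.44 lb (target 18.44 lb)
  ZnO: 28.52·0.9980 = 28.46 lb (target 28.46 lb)
  K2O: 76.35·0.1203 = 9.185 lb (target 9.185 lb)
Consistency of the glass mass: whole batch net of LOI = 499.9 lb (targets for the oxides total 500.0 lb; basis as stated: 500.0 lb — a pure rounding effect).
Total batch = Σ batch = 533.6 lb; LOI removed, Σ of batch·LOI: 33.64 lb; yield, glass over the total, = 93.69%.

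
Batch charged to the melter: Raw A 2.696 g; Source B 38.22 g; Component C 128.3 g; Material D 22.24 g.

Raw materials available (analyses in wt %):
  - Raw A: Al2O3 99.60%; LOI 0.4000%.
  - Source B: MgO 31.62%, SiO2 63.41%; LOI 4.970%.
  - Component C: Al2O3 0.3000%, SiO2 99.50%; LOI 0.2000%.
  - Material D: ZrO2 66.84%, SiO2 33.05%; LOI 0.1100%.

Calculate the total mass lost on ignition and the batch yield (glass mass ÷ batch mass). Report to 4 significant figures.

The whole derivation maintains exact precision in every operation — the intermediate values are rounded off to 4 significant figures when displayed. Every reported figure is rounded just once — all derived quantities, including the totals, yield, glass mass, LOI, the four compositions, are computed from the weighed amounts for 189.3 g of glass in full precision as written in either problem or answer.
Loss on ignition, line by line:
  Raw A: 2.696 × 0.004000 = 0.01078 g
  Source B: 38.22 × 0.04970 = 1.900 g
  Component C: 128.3 × 0.002000 = 0.2566 g
  Material D: 22.24 × 0.001100 = 0.02446 g
Total LOI = 2.191 g
Glass = batch − LOI = 191.5 − 2.191 = 189.3 g

LOI loss = 2.191 g; glass = 189.3 g; yield = 98.86%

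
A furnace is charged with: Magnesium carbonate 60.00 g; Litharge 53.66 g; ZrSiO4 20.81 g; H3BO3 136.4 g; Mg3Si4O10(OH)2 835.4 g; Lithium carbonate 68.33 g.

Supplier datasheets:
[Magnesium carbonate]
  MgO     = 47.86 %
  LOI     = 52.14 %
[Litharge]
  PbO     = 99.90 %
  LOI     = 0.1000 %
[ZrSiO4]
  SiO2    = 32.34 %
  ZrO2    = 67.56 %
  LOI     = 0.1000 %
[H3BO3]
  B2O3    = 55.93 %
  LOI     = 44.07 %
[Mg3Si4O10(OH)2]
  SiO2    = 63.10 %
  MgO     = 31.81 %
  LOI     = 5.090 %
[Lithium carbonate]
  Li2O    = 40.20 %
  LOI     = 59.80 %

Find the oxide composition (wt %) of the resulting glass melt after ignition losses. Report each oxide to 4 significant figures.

Glass mass = 999.7 g (batch 1175 − LOI 174.9).
Composition: SiO2 53.40%, Li2O 2.748%, MgO 29.45%, ZrO2 1.406%, B2O3 7.631%, PbO 5.362%

In-progress results are printed, with 4-significant-figure rounding, within the worked lines; the working math keeps full precision all the way through. Every reported result sees exactly one rounding; all derived quantities (ignition loss, the yield, glass mass, six oxide percentages, the totals) are carried from the batch weights for 999.7 g of glass in full float precision, as given in either problem or answer.
Mass of each oxide from the mix:
  SiO2: 20.81·0.3234 + 835.4·0.6310 = 533.9 g
  Li2O: 68.33·0.4020 = 27.47 g
  MgO: 60.00·0.4786 + 835.4·0.3181 = 294.5 g
  ZrO2: 20.81·0.6756 = 14.06 g
  B2O3: 136.4·0.5593 = 76.29 g
  PbO: 53.66·0.9990 = 53.61 g
LOI: 60.00·0.5214 + 53.66·0.001000 + 20.81·0.001000 + 136.4·0.4407 + 835.4·0.05090 + 68.33·0.5980 = 174.9 g
Glass mass = batch − LOI = 1175 − 174.9 = 999.7 g (the oxide masses sum to this)
percent by weight: oxide/glass ×100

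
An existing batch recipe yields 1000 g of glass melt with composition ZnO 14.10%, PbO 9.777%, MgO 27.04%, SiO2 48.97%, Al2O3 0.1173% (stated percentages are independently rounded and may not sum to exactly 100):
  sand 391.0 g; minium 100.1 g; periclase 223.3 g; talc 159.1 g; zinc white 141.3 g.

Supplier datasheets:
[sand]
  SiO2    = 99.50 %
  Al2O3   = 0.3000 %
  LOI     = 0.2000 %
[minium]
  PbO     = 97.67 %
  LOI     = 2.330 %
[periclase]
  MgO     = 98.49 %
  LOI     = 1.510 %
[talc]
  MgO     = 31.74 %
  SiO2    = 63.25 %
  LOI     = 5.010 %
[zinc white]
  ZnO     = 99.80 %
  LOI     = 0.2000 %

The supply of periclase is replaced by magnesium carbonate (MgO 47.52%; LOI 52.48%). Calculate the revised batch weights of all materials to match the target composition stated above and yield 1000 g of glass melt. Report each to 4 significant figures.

Revised batch per 1000 g glass melt:
  sand: 391.0 g
  minium: 100.1 g
  magnesium carbonate: 462.7 g
  talc: 159.1 g
  zinc white: 141.3 g
Total batch = 1254 g; LOI loss = 254.2 g

Intermediates are displayed rounded to 4 significant figures at each printed step. All internal work holds full float precision at every stage; every reported figure is rounded once only. The derived quantities are rebuilt at exact precision (ignition loss, the five compositions, totals, net glass mass, the yield) using the weight values for 1000 g of glass, precisely as stated by question or answer.
The oxide mass targets at 1000 g glass melt:
  ZnO: 14.10% × 1000 = 141.0 g
  PbO: 9.777% × 1000 = 97.77 g
  MgO: 27.04% × 1000 = 270.4 g
  SiO2: 48.97% × 1000 = 489.7 g
  Al2O3: 0.1173% × 1000 = 1.173 g
Verifying the oxide balance on the weights just shown, relative to the basis at hand (delivered sums recover each target inside rounding margins):
  ZnO: 141.3·0.9980 = 141.0 g (target 141.0 g)
  PbO: 100.1·0.9767 = 97.77 g (target 97.77 g)
  MgO: 462.7·0.4752 + 159.1·0.3174 = 270.4 g (target 270.4 g)
  SiO2: 391.0·0.9950 + 159.1·0.6325 = 489.7 g (target 489.7 g)
  Al2O3: 391.0·0.003000 = 1.173 g (target 1.173 g)
Glass-mass sanity pass: whole batch net of LOI = 1000 g (targets for the oxides total 1000 g; with the basis standing at 1000 g — a pure rounding effect).
Adding the batch up: Σ batch = 1254 g; ignition loss, Σ(batch × LOI) = 254.2 g; yield: glass divided by total = 79.73%.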